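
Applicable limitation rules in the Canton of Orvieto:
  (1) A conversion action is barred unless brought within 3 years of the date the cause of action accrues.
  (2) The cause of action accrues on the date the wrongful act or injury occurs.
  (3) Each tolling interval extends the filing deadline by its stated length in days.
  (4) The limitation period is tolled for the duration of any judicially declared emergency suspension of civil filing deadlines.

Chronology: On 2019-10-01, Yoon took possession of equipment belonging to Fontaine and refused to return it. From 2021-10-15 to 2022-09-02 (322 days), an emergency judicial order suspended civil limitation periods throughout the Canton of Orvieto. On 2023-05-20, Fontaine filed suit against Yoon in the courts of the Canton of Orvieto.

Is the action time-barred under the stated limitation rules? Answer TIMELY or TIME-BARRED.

The limitation period began to run on 2019-10-01.
3 years from 2019-10-01 is 2022-10-01.
Because the emergency suspension of filing deadlines ran from 2021-10-15 to 2022-09-02, the deadline is extended by 322 days to 2023-08-19.
Fontaine filed on 2023-05-20, before the 2023-08-19 deadline, so the action is timely.

TIMELY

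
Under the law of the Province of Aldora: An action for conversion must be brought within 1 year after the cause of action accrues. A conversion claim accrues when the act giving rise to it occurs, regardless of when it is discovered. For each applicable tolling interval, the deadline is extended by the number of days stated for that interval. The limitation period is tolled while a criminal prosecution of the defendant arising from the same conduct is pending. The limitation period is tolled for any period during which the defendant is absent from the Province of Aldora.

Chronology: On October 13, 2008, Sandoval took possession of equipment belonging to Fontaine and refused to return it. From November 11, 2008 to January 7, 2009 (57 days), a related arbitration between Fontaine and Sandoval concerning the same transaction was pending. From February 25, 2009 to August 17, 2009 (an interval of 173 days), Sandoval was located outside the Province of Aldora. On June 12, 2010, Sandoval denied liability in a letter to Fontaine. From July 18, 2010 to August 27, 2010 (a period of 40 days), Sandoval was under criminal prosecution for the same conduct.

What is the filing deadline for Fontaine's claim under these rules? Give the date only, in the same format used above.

The claim accrued on October 13, 2008, when the wrongful act occurred.
1 year from October 13, 2008 is October 13, 2009.
Because the defendant's absence from the jurisdiction ran from February 25, 2009 to August 17, 2009, the deadline is extended by 173 days to April 4, 2010.
By the time the pending criminal prosecution began on July 18, 2010, the limitation period had already expired on April 4, 2010; that interval cannot revive it.
The pending related arbitration from November 11, 2008 to January 7, 2009 does not toll the period, because no stated rule makes a pending arbitration a tolling event.
The other events in the timeline have no effect on the limitation period under the stated rules.

April 4, 2010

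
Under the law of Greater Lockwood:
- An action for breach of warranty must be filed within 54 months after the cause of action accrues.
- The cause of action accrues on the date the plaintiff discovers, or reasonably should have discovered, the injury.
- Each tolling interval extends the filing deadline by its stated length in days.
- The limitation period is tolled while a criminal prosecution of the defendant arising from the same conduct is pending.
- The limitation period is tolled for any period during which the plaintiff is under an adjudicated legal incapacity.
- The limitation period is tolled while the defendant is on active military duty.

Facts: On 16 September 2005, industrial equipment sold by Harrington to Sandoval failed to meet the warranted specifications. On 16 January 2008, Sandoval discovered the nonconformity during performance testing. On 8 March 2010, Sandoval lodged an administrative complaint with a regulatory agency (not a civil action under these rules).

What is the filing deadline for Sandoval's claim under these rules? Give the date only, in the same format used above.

The claim did not accrue until Sandoval discovered the injury on 16 January 2008; the 16 September 2005 act date does not start the clock under the stated rule.
54 months from 16 January 2008 is 16 July 2012.
Nothing else in the chronology tolls or restarts the period.

16 July 2012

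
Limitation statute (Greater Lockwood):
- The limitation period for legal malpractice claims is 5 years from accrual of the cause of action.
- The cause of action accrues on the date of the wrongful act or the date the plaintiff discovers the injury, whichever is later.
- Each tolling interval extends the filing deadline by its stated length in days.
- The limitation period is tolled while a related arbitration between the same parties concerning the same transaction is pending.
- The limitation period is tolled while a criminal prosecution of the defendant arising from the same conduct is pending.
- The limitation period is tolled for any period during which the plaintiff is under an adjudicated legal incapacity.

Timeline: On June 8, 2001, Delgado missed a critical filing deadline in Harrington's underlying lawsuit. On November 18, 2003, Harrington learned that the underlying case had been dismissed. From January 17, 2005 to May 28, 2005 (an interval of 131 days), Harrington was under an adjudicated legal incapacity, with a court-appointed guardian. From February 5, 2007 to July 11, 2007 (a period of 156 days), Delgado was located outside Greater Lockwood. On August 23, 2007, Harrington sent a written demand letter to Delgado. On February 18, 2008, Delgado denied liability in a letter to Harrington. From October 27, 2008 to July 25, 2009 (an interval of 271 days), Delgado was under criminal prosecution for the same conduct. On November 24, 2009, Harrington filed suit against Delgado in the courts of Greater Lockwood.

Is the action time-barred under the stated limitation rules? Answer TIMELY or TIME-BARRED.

The claim accrued on November 18, 2003 — the later of the June 8, 2001 act and the November 18, 2003 discovery.
5 years from November 18, 2003 is November 18, 2008.
The period was tolled for 131 days by the plaintiff's legal incapacity (January 17, 2005 to May 28, 2005), pushing the deadline to March 29, 2009.
The pending criminal prosecution from October 27, 2008 to July 25, 2009 tolled the period for 271 days, extending the deadline to December 25, 2009.
The defendant's absence from the jurisdiction from February 5, 2007 to July 11, 2007 does not toll the period, because no stated rule makes the defendant's absence a tolling event.
Nothing else in the chronology tolls or restarts the period.
The November 24, 2009 filing precedes the December 25, 2009 deadline; the claim is timely.

TIMELY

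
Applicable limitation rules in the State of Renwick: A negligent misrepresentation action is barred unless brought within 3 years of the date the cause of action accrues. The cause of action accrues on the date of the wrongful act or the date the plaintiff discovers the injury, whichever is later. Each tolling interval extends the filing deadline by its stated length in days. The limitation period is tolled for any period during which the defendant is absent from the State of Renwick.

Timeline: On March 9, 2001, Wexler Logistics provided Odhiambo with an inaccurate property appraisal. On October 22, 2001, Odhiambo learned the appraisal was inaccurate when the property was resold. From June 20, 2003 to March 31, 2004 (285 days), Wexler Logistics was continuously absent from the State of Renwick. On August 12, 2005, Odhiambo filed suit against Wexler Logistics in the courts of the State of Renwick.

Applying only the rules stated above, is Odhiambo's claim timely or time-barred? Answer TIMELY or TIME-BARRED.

TIME-BARRED

Taking the later of the act (March 9, 2001) and discovery (October 22, 2001), the claim accrued on October 22, 2001.
3 years from October 22, 2001 is October 22, 2004.
The defendant's absence from the jurisdiction from June 20, 2003 to March 31, 2004 tolled the period for 285 days, extending the deadline to August 3, 2005.
Filing on August 12, 2005 missed the August 3, 2005 deadline — the action is time-barred.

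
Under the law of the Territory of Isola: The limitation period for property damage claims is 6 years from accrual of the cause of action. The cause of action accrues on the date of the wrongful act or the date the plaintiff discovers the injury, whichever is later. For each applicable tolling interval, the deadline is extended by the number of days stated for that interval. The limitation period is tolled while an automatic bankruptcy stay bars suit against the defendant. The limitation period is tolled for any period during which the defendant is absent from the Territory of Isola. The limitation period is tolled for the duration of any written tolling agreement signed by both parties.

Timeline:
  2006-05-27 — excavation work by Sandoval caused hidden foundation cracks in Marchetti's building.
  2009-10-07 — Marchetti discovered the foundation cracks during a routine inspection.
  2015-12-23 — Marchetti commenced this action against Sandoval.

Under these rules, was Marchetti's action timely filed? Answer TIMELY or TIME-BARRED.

Because discovery on 2009-10-07 post-dates the 2006-05-27 act, accrual under the later-of rule falls on 2009-10-07.
6 years from 2009-10-07 is 2015-10-07.
Marchetti filed on 2015-12-23, after the 2015-10-07 deadline, so the action is time-barred.

TIME-BARRED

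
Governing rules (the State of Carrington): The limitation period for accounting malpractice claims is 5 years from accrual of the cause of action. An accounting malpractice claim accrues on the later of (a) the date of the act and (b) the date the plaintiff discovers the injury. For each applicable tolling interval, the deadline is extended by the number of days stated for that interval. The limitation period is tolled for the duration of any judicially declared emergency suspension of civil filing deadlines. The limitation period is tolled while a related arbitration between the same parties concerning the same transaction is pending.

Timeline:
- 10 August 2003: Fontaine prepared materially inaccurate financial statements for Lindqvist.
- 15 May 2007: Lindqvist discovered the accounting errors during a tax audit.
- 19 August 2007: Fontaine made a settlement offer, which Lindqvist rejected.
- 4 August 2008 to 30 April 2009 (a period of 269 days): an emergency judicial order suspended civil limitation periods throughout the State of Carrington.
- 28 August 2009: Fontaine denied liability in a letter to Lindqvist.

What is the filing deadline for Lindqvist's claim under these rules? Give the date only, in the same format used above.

The claim accrued on 15 May 2007 — the later of the 10 August 2003 act and the 15 May 2007 discovery.
5 years from 15 May 2007 is 15 May 2012.
The period was tolled for 269 days by the emergency suspension of filing deadlines (4 August 2008 to 30 April 2009), pushing the deadline to 8 February 2013.
Nothing else in the chronology tolls or restarts the period.

8 February 2013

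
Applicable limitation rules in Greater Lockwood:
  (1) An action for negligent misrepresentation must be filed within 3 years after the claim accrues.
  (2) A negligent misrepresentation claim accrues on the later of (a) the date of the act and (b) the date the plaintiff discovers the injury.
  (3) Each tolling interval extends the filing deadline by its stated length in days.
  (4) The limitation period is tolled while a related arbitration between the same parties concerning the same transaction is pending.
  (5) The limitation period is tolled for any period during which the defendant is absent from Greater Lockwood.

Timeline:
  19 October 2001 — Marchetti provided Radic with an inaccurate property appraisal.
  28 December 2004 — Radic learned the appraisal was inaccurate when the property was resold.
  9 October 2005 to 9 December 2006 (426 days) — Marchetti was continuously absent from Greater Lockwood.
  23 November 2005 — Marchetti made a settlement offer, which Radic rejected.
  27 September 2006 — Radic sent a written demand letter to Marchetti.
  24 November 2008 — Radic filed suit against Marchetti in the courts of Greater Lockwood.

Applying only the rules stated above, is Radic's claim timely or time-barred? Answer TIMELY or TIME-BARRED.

Taking the later of the act (19 October 2001) and discovery (28 December 2004), the claim accrued on 28 December 2004.
The untolled deadline — 3 years after 28 December 2004 — is 28 December 2007.
Because the defendant's absence from the jurisdiction ran from 9 October 2005 to 9 December 2006, the deadline is extended by 426 days to 26 February 2009.
The other events in the timeline have no effect on the limitation period under the stated rules.
Filing on 24 November 2008 beat the 26 February 2009 deadline — the action is timely.

TIMELY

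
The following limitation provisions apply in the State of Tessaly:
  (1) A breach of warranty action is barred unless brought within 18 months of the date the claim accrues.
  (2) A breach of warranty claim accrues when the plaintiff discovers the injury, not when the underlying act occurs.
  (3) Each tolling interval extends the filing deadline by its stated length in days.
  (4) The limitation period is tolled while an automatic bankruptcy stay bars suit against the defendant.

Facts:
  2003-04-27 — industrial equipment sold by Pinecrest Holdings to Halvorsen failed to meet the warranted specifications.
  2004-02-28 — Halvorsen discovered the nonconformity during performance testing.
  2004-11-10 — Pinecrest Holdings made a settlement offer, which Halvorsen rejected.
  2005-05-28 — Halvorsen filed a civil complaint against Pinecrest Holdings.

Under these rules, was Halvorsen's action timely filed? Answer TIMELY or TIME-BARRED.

TIMELY

Under the discovery rule, the claim accrued on 2004-02-28, when Halvorsen discovered the injury — not on the 2003-04-27 date of the underlying act.
The untolled deadline — 18 months after 2004-02-28 — is 2005-08-28.
The other events in the timeline have no effect on the limitation period under the stated rules.
Filing on 2005-05-28 beat the 2005-08-28 deadline — the action is timely.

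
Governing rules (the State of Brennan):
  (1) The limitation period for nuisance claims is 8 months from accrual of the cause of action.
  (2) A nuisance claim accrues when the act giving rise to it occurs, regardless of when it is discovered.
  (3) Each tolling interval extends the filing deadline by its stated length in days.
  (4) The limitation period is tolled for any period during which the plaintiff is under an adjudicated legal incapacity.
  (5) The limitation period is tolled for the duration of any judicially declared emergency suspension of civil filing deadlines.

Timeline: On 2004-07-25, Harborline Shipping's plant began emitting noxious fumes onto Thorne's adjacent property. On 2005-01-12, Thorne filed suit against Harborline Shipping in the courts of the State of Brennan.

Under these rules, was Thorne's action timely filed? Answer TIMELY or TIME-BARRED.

TIMELY

The claim accrued on 2004-07-25, when the wrongful act occurred.
The untolled deadline — 8 months after 2004-07-25 — is 2005-03-25.
Filing on 2005-01-12 beat the 2005-03-25 deadline — the action is timely.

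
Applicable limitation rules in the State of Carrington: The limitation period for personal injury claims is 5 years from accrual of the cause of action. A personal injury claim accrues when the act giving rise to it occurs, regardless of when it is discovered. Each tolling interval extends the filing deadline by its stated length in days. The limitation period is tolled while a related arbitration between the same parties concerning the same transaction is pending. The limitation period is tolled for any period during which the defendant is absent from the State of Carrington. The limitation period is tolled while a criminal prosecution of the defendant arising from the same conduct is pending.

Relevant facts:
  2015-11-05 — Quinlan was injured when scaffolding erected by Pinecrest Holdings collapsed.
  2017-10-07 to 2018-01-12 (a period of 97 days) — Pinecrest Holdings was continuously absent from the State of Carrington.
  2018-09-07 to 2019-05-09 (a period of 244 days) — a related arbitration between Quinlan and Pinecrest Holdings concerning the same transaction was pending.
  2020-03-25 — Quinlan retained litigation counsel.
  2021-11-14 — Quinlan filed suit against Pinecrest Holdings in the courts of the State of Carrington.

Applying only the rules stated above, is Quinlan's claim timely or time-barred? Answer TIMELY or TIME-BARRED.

The claim accrued on 2015-11-05, when the wrongful act occurred.
The untolled deadline — 5 years after 2015-11-05 — is 2020-11-05.
The defendant's absence from the jurisdiction from 2017-10-07 to 2018-01-12 tolled the period for 97 days, extending the deadline to 2021-02-10.
The pending related arbitration from 2018-09-07 to 2019-05-09 tolled the period for 244 days, extending the deadline to 2021-10-12.
None of the other events listed affects the running of the period under the stated rules.
Filing on 2021-11-14 missed the 2021-10-12 deadline — the action is time-barred.

TIME-BARRED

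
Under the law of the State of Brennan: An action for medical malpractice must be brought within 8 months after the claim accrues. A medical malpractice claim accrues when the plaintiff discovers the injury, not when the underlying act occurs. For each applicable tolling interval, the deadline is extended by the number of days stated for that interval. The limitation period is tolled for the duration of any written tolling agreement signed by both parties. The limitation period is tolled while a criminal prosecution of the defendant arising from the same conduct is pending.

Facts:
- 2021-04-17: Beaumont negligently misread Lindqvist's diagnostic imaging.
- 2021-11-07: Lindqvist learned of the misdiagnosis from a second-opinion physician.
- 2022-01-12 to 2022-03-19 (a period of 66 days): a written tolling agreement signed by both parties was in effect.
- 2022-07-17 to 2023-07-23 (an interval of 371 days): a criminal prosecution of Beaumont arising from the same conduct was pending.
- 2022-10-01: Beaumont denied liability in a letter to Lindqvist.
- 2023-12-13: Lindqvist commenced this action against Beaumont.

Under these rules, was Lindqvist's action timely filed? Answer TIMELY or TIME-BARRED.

TIME-BARRED

The claim did not accrue until Lindqvist discovered the injury on 2021-11-07; the 2021-04-17 act date does not start the clock under the stated rule.
8 months from 2021-11-07 is 2022-07-07.
The period was tolled for 66 days by the written tolling agreement (2022-01-12 to 2022-03-19), pushing the deadline to 2022-09-11.
Because the pending criminal prosecution ran from 2022-07-17 to 2023-07-23, the deadline is extended by 371 days to 2023-09-17.
Nothing else in the chronology tolls or restarts the period.
Filing on 2023-12-13 missed the 2023-09-17 deadline — the action is time-barred.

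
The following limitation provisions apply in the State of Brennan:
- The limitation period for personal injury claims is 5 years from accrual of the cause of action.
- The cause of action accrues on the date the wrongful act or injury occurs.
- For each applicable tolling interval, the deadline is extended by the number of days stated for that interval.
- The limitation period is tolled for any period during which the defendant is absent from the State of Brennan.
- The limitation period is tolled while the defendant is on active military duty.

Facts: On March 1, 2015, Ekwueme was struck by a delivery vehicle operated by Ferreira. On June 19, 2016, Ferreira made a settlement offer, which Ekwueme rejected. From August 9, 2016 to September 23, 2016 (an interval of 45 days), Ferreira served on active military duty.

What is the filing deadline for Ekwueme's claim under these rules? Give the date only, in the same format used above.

April 15, 2020

The cause of action accrued on March 1, 2015, the date of the act.
5 years from March 1, 2015 is March 1, 2020.
The defendant's active military service from August 9, 2016 to September 23, 2016 tolled the period for 45 days, extending the deadline to April 15, 2020.
Nothing else in the chronology tolls or restarts the period.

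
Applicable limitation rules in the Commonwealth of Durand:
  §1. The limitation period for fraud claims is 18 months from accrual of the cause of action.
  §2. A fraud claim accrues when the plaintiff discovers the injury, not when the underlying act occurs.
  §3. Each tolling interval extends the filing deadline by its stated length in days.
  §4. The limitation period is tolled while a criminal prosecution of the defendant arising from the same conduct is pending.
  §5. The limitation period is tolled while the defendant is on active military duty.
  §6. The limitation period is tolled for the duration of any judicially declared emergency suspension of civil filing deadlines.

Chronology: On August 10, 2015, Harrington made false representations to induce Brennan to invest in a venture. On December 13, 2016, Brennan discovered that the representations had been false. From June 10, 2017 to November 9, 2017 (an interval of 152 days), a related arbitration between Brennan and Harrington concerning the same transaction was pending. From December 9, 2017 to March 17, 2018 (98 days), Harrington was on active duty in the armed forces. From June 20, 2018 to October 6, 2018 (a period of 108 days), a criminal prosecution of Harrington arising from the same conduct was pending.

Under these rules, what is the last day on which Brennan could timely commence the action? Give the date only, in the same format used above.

Accrual is tied to discovery, so the period began on December 13, 2016 rather than on August 10, 2015 when the act occurred.
18 months from December 13, 2016 is June 13, 2018.
Because the defendant's active military service ran from December 9, 2017 to March 17, 2018, the deadline is extended by 98 days to September 19, 2018.
Because the pending criminal prosecution ran from June 20, 2018 to October 6, 2018, the deadline is extended by 108 days to January 5, 2019.
No stated provision tolls the period for a pending arbitration, so the interval from June 10, 2017 to November 9, 2017 has no effect on the deadline.

January 5, 2019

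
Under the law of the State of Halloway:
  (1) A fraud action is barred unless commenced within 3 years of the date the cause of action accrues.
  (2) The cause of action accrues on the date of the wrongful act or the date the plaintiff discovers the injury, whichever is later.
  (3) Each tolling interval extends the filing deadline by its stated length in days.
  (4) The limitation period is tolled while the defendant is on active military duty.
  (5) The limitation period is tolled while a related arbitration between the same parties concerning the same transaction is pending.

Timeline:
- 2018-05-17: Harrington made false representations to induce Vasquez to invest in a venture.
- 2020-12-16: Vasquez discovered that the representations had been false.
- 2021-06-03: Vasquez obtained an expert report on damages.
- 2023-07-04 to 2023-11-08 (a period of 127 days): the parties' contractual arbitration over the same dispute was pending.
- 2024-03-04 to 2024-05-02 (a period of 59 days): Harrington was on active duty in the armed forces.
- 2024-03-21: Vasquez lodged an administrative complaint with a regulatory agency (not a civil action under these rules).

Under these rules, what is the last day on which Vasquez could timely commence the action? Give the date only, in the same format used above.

2024-06-19

Because discovery on 2020-12-16 post-dates the 2018-05-17 act, accrual under the later-of rule falls on 2020-12-16.
Adding the 3 years base period to 2020-12-16 gives a deadline of 2023-12-16, before any tolling.
The pending related arbitration from 2023-07-04 to 2023-11-08 tolled the period for 127 days, extending the deadline to 2024-04-21.
Because the defendant's active military service ran from 2024-03-04 to 2024-05-02, the deadline is extended by 59 days to 2024-06-19.
The other events in the timeline have no effect on the limitation period under the stated rules.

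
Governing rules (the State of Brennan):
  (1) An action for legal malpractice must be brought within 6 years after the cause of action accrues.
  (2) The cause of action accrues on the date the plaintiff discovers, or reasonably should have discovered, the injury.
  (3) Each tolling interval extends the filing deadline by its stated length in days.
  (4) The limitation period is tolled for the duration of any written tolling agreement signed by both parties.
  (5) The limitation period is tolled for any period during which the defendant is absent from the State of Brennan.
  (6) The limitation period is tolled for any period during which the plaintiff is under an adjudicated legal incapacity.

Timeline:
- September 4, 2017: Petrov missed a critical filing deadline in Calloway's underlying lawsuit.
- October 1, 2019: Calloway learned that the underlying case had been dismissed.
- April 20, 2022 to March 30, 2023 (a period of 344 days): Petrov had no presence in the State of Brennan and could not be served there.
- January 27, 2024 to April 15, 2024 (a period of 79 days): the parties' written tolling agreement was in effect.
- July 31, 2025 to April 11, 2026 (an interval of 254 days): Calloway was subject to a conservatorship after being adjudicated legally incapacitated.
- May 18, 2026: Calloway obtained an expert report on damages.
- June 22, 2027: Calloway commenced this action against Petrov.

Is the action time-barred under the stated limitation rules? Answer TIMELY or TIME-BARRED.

Accrual is tied to discovery, so the period began on October 1, 2019 rather than on September 4, 2017 when the act occurred.
6 years from October 1, 2019 is October 1, 2025.
Because the defendant's absence from the jurisdiction ran from April 20, 2022 to March 30, 2023, the deadline is extended by 344 days to September 10, 2026.
Because the written tolling agreement ran from January 27, 2024 to April 15, 2024, the deadline is extended by 79 days to November 28, 2026.
The plaintiff's legal incapacity from July 31, 2025 to April 11, 2026 tolled the period for 254 days, extending the deadline to August 9, 2027.
None of the other events listed affects the running of the period under the stated rules.
Calloway filed on June 22, 2027, before the August 9, 2027 deadline, so the action is timely.

TIMELY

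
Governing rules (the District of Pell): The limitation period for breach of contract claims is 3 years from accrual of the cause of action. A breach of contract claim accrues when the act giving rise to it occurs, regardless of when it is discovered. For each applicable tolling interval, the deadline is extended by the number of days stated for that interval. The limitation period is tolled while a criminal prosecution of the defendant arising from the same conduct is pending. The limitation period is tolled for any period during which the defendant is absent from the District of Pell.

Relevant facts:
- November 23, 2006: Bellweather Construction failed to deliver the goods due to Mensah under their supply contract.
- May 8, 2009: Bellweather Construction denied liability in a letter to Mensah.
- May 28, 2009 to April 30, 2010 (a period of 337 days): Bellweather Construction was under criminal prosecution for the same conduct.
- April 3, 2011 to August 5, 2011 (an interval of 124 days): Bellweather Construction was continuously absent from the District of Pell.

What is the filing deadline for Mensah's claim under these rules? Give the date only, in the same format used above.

October 26, 2010

The claim accrued on November 23, 2006, when the wrongful act occurred.
3 years from November 23, 2006 is November 23, 2009.
Because the pending criminal prosecution ran from May 28, 2009 to April 30, 2010, the deadline is extended by 337 days to October 26, 2010.
The defendant's absence from the jurisdiction starting April 3, 2011 came too late — the period had run on October 26, 2010 — and so does not extend the deadline.
Nothing else in the chronology tolls or restarts the period.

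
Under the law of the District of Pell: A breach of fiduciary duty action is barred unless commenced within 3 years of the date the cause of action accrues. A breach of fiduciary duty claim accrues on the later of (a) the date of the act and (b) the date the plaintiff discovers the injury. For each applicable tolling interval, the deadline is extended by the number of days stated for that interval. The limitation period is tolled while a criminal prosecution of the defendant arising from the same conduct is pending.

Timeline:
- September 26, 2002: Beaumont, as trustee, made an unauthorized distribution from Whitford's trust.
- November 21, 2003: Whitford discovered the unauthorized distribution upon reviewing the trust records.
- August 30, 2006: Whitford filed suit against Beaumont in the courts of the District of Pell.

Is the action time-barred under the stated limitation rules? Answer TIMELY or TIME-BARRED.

The claim accrued on November 21, 2003 — the later of the September 26, 2002 act and the November 21, 2003 discovery.
The untolled deadline — 3 years after November 21, 2003 — is November 21, 2006.
Filing on August 30, 2006 beat the November 21, 2006 deadline — the action is timely.

TIMELY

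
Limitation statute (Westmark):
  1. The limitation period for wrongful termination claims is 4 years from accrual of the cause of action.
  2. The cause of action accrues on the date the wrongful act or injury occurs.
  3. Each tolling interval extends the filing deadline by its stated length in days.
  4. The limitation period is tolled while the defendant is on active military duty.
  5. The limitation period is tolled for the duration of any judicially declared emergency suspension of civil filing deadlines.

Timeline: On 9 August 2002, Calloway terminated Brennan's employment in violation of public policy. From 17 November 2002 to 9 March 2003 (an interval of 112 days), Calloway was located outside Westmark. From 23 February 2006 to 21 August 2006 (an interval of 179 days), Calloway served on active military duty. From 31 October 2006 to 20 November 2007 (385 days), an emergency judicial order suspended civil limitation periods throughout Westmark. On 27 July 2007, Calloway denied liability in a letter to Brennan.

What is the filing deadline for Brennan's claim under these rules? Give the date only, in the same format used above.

24 February 2008

The cause of action accrued on 9 August 2002, the date of the act.
Adding the 4 years base period to 9 August 2002 gives a deadline of 9 August 2006, before any tolling.
The period was tolled for 179 days by the defendant's active military service (23 February 2006 to 21 August 2006), pushing the deadline to 4 February 2007.
Because the emergency suspension of filing deadlines ran from 31 October 2006 to 20 November 2007, the deadline is extended by 385 days to 24 February 2008.
Although the defendant's absence ran from 17 November 2002 to 9 March 2003, the stated rules do not make that a tolling event, so it is disregarded.
Nothing else in the chronology tolls or restarts the period.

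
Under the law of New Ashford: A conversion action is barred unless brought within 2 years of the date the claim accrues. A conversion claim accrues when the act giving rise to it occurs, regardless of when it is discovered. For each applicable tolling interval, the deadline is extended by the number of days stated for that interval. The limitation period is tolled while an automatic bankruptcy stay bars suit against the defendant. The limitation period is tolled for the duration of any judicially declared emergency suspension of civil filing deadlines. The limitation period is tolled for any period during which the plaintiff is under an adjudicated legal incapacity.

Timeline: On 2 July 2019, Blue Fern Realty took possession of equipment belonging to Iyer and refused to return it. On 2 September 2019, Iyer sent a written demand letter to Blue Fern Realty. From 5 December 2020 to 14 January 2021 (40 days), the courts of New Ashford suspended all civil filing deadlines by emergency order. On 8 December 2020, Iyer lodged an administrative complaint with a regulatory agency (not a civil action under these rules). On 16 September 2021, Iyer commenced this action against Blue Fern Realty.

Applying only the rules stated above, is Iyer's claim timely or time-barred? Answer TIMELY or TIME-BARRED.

TIME-BARRED

The limitation period began to run on 2 July 2019.
2 years from 2 July 2019 is 2 July 2021.
Because the emergency suspension of filing deadlines ran from 5 December 2020 to 14 January 2021, the deadline is extended by 40 days to 11 August 2021.
The other events in the timeline have no effect on the limitation period under the stated rules.
Filing on 16 September 2021 missed the 11 August 2021 deadline — the action is time-barred.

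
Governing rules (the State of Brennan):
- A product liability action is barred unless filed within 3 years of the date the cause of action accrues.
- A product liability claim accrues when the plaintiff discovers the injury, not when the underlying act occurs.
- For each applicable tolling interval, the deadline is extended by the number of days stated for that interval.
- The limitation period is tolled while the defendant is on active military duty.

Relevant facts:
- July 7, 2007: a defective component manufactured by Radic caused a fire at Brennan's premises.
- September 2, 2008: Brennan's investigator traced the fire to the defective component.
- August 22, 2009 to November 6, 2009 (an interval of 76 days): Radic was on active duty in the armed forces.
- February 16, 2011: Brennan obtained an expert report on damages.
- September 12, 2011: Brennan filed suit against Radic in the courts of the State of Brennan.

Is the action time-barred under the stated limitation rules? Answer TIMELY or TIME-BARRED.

Accrual is tied to discovery, so the period began on September 2, 2008 rather than on July 7, 2007 when the act occurred.
Adding the 3 years base period to September 2, 2008 gives a deadline of September 2, 2011, before any tolling.
The defendant's active military service from August 22, 2009 to November 6, 2009 tolled the period for 76 days, extending the deadline to November 17, 2011.
None of the other events listed affects the running of the period under the stated rules.
The September 12, 2011 filing precedes the November 17, 2011 deadline; the claim is timely.

TIMELY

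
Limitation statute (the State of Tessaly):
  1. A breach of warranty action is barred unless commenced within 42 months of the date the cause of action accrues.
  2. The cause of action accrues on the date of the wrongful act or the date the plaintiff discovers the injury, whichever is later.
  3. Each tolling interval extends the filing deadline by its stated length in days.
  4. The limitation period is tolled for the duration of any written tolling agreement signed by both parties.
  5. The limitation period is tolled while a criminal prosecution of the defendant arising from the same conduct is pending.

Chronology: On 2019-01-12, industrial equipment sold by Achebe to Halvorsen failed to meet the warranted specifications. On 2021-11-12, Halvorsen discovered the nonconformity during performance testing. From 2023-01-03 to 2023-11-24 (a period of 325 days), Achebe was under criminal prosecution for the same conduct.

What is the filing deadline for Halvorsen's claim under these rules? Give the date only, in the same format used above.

Taking the later of the act (2019-01-12) and discovery (2021-11-12), the claim accrued on 2021-11-12.
The untolled deadline — 42 months after 2021-11-12 — is 2025-05-12.
Because the pending criminal prosecution ran from 2023-01-03 to 2023-11-24, the deadline is extended by 325 days to 2026-04-02.

2026-04-02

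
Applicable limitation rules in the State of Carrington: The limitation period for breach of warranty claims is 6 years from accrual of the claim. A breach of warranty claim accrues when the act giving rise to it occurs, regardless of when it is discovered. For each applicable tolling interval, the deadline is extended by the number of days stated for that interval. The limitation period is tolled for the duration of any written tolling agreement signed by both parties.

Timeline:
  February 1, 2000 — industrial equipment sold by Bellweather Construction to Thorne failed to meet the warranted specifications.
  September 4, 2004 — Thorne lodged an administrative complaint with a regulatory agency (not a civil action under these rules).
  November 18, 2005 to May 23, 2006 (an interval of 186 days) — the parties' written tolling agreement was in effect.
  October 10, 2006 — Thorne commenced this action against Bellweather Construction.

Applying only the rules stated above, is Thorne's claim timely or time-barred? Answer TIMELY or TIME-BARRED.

TIME-BARRED

The claim accrued on February 1, 2000, when the wrongful act occurred.
The untolled deadline — 6 years after February 1, 2000 — is February 1, 2006.
The written tolling agreement from November 18, 2005 to May 23, 2006 tolled the period for 186 days, extending the deadline to August 6, 2006.
The other events in the timeline have no effect on the limitation period under the stated rules.
Filing on October 10, 2006 missed the August 6, 2006 deadline — the action is time-barred.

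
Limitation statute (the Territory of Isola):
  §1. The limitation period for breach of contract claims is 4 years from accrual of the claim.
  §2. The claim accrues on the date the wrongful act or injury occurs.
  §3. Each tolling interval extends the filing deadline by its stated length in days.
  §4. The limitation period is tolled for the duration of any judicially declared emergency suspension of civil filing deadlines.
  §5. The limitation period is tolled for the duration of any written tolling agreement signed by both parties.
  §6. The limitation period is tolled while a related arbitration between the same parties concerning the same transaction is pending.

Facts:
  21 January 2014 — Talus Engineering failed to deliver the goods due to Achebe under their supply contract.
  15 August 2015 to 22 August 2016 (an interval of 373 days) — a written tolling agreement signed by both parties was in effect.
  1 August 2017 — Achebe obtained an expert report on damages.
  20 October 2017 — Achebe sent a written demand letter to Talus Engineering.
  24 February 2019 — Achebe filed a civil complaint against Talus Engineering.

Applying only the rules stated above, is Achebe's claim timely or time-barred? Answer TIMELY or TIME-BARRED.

TIME-BARRED

The claim accrued on 21 January 2014, the date of the act.
The untolled deadline — 4 years after 21 January 2014 — is 21 January 2018.
Because the written tolling agreement ran from 15 August 2015 to 22 August 2016, the deadline is extended by 373 days to 29 January 2019.
The other events in the timeline have no effect on the limitation period under the stated rules.
Achebe filed on 24 February 2019, after the 29 January 2019 deadline, so the action is time-barred.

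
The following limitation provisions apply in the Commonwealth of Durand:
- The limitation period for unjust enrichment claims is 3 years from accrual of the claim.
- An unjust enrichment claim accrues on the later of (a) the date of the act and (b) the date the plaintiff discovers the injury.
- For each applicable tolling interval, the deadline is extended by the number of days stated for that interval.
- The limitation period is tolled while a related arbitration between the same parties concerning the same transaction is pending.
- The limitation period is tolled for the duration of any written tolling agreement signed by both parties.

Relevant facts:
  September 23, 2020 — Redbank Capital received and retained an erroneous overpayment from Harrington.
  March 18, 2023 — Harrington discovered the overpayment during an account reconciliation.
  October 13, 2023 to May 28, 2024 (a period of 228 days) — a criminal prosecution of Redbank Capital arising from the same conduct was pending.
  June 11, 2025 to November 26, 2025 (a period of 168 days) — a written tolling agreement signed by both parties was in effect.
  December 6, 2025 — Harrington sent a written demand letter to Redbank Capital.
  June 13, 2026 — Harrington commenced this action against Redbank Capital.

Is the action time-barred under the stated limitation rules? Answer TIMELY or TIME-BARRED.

TIMELY

The claim accrued on March 18, 2023 — the later of the September 23, 2020 act and the March 18, 2023 discovery.
3 years from March 18, 2023 is March 18, 2026.
The period was tolled for 168 days by the written tolling agreement (June 11, 2025 to November 26, 2025), pushing the deadline to September 2, 2026.
Although a criminal prosecution ran from October 13, 2023 to May 28, 2024, the stated rules do not make that a tolling event, so it is disregarded.
Nothing else in the chronology tolls or restarts the period.
Harrington filed on June 13, 2026, before the September 2, 2026 deadline, so the action is timely.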